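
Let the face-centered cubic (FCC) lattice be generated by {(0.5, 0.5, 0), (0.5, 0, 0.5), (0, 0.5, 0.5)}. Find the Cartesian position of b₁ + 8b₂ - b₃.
(4.5, 0, 3.5)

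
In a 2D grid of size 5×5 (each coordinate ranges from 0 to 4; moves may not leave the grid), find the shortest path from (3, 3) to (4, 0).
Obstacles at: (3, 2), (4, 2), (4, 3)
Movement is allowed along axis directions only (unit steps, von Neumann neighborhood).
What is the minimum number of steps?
6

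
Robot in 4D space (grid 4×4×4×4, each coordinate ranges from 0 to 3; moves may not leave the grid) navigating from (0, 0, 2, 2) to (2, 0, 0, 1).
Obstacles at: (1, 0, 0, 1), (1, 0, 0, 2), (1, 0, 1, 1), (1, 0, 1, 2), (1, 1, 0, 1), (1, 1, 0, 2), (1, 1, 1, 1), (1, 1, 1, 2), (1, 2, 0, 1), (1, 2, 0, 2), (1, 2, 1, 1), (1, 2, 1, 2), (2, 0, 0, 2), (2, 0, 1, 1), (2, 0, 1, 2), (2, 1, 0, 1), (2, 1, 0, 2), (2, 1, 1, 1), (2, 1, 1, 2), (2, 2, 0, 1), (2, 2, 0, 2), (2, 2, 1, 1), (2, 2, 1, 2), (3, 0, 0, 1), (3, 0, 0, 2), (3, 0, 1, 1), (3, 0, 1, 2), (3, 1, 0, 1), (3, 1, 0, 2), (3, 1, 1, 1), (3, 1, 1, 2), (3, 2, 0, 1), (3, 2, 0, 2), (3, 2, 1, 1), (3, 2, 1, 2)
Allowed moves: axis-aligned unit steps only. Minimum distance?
7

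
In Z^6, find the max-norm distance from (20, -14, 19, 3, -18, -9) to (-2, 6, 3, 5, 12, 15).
30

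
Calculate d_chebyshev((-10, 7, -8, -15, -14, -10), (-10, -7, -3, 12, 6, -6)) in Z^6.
27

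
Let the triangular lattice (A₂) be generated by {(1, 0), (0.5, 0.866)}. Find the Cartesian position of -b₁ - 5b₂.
(-3.5, -4.33)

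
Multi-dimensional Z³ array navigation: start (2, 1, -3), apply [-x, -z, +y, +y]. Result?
(1, 3, -4)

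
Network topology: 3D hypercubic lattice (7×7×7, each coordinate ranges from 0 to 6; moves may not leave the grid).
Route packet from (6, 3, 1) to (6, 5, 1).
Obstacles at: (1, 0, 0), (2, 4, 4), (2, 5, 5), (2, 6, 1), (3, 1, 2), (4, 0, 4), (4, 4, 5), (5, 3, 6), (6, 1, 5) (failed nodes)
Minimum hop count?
2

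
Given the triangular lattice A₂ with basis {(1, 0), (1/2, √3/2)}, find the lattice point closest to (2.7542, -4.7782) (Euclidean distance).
(3, -5.196)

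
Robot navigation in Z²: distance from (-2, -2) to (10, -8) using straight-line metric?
13.4164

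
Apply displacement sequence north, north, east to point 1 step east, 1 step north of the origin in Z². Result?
(2, 3)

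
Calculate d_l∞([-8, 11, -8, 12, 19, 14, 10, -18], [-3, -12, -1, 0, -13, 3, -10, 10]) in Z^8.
32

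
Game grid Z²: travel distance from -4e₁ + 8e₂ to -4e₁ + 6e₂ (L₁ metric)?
2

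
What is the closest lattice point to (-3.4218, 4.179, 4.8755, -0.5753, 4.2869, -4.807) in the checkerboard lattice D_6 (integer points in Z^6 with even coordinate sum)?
(-3, 4, 5, -1, 4, -5)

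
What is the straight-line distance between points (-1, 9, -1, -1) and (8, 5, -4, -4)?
10.7238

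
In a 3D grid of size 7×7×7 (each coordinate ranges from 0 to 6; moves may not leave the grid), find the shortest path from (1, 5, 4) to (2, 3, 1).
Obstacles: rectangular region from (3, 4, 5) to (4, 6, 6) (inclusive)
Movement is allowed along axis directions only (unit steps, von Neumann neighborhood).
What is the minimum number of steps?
6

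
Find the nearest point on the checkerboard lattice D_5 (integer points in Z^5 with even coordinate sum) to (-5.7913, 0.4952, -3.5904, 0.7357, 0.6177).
(-6, 0, -4, 1, 1)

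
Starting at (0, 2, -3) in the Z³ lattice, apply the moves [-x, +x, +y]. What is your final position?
(0, 3, -3)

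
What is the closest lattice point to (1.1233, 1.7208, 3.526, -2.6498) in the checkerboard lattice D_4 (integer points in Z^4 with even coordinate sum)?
(1, 2, 4, -3)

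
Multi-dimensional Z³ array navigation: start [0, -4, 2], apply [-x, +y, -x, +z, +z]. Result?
(-2, -3, 4)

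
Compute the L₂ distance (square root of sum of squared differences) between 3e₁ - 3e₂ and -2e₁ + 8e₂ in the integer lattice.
12.083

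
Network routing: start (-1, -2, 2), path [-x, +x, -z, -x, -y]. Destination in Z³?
(-2, -3, 1)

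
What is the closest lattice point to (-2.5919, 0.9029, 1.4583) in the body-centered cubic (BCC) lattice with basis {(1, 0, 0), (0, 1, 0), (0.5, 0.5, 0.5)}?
(-2.5, 0.5, 1.5)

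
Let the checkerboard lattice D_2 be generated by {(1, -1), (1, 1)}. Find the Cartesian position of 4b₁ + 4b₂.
(8, 0)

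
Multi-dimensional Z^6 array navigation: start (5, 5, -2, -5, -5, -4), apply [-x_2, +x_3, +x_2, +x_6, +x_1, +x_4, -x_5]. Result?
(6, 5, -1, -4, -6, -3)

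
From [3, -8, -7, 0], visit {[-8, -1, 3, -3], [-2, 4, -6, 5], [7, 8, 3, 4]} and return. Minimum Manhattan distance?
108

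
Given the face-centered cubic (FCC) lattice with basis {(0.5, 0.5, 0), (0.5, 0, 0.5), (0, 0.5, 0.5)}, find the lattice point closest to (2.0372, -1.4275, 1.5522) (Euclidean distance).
(2, -1.5, 1.5)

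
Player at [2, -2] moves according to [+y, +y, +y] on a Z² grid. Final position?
(2, 1)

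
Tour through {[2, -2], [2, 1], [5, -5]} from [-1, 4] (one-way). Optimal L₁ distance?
15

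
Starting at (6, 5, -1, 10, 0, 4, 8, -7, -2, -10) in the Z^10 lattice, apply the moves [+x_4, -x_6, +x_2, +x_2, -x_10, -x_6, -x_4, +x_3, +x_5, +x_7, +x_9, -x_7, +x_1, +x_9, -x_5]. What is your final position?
(7, 7, 0, 10, 0, 2, 8, -7, 0, -11)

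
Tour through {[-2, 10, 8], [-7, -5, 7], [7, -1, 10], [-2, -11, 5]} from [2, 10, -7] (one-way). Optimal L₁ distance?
75
(one optimal route: (2, 10, -7) → (-2, 10, 8) → (7, -1, 10) → (-7, -5, 7) → (-2, -11, 5))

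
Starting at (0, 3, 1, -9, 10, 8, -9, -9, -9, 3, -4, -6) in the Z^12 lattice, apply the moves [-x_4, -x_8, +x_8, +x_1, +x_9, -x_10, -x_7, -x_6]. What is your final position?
(1, 3, 1, -10, 10, 7, -10, -9, -8, 2, -4, -6)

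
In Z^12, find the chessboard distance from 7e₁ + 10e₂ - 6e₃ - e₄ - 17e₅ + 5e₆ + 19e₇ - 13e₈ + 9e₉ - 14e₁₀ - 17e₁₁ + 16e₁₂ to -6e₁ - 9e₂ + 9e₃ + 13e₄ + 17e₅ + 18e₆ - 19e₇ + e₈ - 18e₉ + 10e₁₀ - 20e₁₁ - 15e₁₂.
38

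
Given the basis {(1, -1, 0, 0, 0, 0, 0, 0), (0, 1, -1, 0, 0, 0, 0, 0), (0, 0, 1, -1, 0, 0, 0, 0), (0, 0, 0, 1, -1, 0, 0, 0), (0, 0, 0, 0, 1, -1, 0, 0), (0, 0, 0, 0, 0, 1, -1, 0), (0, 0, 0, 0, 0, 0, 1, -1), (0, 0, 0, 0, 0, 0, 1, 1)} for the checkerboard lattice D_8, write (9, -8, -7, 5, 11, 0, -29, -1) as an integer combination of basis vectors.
9b₁ + b₂ - 6b₃ - b₄ + 10b₅ + 10b₆ - 9b₇ - 10b₈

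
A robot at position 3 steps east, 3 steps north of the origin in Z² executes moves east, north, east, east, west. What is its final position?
(5, 4)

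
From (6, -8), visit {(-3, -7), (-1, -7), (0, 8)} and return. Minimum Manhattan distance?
50
(one optimal route: (6, -8) → (-3, -7) → (-1, -7) → (0, 8) → (6, -8))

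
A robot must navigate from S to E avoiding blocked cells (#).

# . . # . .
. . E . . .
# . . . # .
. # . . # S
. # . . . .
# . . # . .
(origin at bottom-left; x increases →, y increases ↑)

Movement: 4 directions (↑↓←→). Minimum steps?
5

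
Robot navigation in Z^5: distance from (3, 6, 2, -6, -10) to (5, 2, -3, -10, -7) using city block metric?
18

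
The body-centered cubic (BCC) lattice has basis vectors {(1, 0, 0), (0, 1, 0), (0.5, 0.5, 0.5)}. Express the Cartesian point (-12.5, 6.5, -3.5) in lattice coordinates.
-9b₁ + 10b₂ - 7b₃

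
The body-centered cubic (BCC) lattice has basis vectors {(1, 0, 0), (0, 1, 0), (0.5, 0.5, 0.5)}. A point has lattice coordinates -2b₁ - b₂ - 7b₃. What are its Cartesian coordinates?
(-5.5, -4.5, -3.5)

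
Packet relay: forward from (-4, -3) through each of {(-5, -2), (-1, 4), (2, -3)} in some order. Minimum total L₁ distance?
20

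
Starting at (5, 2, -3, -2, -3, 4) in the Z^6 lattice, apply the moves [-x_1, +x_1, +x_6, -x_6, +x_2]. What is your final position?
(5, 3, -3, -2, -3, 4)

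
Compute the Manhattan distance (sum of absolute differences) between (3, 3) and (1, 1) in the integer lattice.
4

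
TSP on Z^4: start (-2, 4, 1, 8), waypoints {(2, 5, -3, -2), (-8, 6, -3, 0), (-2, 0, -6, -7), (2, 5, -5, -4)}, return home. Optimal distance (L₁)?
76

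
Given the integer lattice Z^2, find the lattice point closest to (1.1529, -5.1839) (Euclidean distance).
(1, -5)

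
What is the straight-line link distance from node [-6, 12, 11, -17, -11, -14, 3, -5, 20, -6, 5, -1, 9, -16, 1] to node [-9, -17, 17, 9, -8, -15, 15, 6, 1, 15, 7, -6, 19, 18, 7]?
62.9285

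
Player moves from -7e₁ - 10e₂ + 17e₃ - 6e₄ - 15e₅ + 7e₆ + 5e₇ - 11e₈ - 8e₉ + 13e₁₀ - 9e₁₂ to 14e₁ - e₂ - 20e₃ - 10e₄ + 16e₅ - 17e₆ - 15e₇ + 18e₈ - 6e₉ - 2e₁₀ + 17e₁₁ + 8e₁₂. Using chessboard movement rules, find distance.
37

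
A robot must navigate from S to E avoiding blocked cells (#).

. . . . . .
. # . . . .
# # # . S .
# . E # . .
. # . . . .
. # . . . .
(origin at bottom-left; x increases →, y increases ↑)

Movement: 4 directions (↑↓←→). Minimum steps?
5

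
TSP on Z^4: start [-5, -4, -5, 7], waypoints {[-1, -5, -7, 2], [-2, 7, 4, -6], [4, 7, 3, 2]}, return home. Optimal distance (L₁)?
90
(one optimal route: (-5, -4, -5, 7) → (-1, -5, -7, 2) → (4, 7, 3, 2) → (-2, 7, 4, -6) → (-5, -4, -5, 7))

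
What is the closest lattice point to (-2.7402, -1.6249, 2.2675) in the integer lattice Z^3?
(-3, -2, 2)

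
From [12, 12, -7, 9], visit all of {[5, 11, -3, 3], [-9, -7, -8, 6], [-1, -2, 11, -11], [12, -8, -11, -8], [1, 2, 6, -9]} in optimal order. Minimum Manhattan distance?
148
(one optimal route: (12, 12, -7, 9) → (5, 11, -3, 3) → (1, 2, 6, -9) → (-1, -2, 11, -11) → (12, -8, -11, -8) → (-9, -7, -8, 6))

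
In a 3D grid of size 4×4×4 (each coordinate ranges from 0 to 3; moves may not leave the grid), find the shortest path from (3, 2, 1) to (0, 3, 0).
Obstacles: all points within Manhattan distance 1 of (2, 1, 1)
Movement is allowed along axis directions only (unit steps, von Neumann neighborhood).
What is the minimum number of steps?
5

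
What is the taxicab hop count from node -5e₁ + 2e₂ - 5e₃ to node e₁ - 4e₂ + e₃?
18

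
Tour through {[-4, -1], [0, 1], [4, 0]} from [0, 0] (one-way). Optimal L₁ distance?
15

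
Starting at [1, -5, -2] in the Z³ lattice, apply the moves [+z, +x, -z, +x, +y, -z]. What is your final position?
(3, -4, -3)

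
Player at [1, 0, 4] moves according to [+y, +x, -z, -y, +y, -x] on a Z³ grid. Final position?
(1, 1, 3)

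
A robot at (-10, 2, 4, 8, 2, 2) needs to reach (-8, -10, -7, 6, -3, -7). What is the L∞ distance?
12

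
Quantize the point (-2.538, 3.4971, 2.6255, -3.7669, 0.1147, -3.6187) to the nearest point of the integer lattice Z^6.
(-3, 3, 3, -4, 0, -4)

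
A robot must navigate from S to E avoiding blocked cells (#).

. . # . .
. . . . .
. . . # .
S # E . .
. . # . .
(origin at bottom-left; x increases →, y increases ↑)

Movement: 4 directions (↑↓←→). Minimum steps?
4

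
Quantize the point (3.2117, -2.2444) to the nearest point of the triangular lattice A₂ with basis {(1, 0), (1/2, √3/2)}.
(3.5, -2.598)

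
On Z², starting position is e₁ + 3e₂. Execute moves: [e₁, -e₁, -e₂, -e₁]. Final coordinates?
(0, 2)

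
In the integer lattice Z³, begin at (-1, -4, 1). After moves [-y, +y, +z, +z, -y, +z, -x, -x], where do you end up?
(-3, -5, 4)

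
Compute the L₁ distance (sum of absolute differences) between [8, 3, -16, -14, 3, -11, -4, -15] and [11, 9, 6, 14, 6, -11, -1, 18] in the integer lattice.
98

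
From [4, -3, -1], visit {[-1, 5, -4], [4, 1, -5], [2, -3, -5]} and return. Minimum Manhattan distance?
36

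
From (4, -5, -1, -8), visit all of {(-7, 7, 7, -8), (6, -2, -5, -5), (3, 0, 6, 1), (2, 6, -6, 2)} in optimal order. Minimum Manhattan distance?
79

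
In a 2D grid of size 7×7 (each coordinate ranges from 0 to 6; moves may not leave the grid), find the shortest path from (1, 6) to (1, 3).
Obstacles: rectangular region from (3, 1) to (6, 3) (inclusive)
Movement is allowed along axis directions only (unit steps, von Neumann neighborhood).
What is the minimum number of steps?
3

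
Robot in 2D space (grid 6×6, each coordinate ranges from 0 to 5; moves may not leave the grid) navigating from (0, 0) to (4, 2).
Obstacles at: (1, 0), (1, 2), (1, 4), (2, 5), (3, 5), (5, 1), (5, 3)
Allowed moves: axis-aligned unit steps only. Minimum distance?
6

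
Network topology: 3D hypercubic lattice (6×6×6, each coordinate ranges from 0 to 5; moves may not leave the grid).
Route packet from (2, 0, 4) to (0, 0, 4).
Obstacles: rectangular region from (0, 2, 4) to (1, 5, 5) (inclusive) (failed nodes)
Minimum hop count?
2
(one shortest path: (2, 0, 4) → (1, 0, 4) → (0, 0, 4))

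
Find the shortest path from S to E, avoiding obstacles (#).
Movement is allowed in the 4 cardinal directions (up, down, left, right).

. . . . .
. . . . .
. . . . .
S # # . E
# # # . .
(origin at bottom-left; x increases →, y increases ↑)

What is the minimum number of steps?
6
(one shortest path: (0, 1) → (0, 2) → (1, 2) → (2, 2) → (3, 2) → (4, 2) → (4, 1))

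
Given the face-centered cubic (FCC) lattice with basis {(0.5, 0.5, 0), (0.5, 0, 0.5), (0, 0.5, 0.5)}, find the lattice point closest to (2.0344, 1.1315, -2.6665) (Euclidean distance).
(2, 1, -3)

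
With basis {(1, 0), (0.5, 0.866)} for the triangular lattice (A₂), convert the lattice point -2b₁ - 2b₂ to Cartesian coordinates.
(-3, -1.732)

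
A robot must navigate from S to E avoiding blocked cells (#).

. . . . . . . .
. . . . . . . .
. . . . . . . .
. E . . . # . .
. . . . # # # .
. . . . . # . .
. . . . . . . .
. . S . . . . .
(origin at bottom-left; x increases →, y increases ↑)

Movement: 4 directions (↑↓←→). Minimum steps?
5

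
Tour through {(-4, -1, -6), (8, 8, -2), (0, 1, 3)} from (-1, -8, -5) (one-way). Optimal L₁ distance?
46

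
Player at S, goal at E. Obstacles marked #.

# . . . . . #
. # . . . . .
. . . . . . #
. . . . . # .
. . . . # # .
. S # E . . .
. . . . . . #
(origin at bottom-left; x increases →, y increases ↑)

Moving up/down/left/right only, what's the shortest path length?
4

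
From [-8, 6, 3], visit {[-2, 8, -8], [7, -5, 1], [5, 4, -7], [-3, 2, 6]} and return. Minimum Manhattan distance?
84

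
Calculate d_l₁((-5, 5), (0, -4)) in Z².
14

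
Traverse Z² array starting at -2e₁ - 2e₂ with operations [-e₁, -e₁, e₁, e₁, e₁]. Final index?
(-1, -2)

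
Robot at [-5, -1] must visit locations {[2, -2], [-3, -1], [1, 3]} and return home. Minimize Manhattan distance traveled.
24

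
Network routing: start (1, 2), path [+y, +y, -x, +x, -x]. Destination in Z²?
(0, 4)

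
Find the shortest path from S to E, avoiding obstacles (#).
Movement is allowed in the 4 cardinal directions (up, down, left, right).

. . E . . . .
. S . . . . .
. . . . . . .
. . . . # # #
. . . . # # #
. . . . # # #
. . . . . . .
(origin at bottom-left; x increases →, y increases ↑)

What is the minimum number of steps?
2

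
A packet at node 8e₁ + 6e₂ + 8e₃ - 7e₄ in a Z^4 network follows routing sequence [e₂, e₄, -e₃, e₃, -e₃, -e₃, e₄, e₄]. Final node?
(8, 7, 6, -4)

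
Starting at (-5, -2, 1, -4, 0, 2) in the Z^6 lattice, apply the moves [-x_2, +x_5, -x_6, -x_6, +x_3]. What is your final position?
(-5, -3, 2, -4, 1, 0)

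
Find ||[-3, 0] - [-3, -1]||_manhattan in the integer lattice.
1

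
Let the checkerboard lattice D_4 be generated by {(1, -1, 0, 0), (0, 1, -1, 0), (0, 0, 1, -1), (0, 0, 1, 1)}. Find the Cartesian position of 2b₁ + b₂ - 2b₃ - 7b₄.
(2, -1, -10, -5)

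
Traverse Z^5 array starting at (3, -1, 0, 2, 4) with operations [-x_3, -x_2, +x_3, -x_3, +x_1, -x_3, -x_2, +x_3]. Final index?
(4, -3, -1, 2, 4)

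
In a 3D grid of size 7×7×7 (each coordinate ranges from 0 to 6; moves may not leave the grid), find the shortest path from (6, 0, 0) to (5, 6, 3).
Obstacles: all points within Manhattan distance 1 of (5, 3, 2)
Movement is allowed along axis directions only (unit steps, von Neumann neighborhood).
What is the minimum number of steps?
10
(one shortest path: (6, 0, 0) → (5, 0, 0) → (5, 1, 0) → (5, 2, 0) → (5, 3, 0) → (5, 4, 0) → (5, 5, 0) → (5, 6, 0) → (5, 6, 1) → (5, 6, 2) → (5, 6, 3))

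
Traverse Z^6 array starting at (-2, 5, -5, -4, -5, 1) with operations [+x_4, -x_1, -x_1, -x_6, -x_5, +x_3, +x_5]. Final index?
(-4, 5, -4, -3, -5, 0)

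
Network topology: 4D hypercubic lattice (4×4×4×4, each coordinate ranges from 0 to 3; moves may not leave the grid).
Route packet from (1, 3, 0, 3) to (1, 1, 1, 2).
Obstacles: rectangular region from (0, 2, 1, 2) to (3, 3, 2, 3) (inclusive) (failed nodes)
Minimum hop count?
4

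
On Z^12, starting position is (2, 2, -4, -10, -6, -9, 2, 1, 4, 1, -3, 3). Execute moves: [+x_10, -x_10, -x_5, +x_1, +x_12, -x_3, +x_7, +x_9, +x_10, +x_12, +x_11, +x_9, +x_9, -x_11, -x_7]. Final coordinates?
(3, 2, -5, -10, -7, -9, 2, 1, 7, 2, -3, 5)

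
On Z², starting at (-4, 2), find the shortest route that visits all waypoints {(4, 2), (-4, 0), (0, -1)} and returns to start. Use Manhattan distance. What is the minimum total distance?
22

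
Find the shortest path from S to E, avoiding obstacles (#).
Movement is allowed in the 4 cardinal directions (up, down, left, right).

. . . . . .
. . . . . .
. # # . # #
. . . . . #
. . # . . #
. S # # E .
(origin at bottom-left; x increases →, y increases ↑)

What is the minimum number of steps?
7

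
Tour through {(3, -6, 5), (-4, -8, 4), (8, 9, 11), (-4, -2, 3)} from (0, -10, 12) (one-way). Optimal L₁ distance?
60
(one optimal route: (0, -10, 12) → (-4, -8, 4) → (-4, -2, 3) → (3, -6, 5) → (8, 9, 11))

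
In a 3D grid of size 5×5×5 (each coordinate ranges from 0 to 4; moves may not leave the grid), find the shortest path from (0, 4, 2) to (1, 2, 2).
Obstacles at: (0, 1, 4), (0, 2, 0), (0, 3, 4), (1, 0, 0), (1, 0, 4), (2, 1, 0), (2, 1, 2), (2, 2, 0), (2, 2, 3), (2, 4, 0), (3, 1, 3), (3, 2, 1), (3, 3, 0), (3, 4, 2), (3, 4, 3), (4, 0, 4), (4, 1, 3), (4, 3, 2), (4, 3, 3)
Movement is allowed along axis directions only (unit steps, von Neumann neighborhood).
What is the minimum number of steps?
3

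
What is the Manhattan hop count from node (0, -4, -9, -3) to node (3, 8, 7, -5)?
33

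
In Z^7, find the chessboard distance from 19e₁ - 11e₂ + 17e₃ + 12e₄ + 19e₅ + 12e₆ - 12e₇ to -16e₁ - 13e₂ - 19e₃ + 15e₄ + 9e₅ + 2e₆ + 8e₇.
36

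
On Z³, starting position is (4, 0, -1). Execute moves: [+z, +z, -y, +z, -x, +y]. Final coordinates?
(3, 0, 2)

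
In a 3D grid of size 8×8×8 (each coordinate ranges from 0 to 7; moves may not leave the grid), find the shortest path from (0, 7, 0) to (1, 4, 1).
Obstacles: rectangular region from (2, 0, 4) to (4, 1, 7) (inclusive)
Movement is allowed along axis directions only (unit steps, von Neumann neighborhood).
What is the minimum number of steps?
5
(one shortest path: (0, 7, 0) → (1, 7, 0) → (1, 6, 0) → (1, 5, 0) → (1, 4, 0) → (1, 4, 1))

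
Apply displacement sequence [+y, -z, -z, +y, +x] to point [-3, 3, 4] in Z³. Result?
(-2, 5, 2)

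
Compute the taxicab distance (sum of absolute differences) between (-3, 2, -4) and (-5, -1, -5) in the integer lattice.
6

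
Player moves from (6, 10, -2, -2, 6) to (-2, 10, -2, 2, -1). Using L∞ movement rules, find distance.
8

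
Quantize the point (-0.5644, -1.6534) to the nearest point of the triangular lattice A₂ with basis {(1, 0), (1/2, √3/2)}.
(-1, -1.732)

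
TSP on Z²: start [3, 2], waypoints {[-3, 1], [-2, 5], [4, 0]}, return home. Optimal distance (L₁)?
24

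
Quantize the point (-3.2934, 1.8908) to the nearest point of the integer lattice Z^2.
(-3, 2)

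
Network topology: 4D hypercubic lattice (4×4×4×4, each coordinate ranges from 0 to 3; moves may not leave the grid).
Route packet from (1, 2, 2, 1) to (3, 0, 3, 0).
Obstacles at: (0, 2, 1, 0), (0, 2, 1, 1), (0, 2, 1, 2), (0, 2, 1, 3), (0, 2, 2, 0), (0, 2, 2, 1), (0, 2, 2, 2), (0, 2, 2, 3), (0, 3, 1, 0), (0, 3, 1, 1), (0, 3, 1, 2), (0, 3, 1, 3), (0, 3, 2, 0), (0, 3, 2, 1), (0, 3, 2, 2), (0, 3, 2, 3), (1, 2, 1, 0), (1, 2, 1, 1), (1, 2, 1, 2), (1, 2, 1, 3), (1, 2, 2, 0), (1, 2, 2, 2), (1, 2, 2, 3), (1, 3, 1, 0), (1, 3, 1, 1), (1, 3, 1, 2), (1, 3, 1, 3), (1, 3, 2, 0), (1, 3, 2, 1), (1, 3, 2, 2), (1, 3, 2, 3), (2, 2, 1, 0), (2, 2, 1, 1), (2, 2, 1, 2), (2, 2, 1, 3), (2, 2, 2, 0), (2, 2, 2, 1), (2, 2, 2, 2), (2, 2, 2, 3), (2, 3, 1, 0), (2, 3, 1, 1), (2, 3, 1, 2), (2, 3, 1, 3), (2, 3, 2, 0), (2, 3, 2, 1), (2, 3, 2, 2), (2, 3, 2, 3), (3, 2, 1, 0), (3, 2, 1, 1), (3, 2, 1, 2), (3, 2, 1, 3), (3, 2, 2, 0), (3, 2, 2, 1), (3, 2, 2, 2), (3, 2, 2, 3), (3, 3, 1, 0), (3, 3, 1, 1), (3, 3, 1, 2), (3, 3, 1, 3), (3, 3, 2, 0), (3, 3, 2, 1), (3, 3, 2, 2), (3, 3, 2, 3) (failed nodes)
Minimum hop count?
6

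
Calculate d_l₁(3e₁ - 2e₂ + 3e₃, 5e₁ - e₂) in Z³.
6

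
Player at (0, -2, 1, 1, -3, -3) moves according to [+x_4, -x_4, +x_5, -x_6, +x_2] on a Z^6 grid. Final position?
(0, -1, 1, 1, -2, -4)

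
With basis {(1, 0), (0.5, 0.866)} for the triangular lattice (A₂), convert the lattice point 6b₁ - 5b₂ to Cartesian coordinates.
(3.5, -4.33)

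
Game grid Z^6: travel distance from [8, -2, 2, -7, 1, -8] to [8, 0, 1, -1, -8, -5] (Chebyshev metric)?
9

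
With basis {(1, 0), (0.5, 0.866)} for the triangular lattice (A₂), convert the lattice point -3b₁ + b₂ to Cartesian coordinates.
(-2.5, 0.866)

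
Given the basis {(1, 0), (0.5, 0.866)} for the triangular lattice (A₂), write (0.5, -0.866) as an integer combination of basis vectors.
b₁ - b₂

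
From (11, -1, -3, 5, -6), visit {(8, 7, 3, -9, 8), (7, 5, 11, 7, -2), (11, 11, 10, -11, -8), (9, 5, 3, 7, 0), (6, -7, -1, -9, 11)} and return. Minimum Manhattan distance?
168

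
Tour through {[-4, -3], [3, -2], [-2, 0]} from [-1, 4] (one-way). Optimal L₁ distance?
18
(one optimal route: (-1, 4) → (-2, 0) → (-4, -3) → (3, -2))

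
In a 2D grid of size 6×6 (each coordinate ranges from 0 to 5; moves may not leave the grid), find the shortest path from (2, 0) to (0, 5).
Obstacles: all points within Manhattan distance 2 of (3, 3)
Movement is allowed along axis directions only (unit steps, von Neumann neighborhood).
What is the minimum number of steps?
7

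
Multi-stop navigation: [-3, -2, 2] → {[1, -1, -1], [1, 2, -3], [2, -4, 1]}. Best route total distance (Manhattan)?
19
(one optimal route: (-3, -2, 2) → (2, -4, 1) → (1, -1, -1) → (1, 2, -3))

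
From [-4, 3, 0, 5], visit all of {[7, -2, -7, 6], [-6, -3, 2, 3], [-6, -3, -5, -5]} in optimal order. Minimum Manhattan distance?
54
(one optimal route: (-4, 3, 0, 5) → (-6, -3, 2, 3) → (-6, -3, -5, -5) → (7, -2, -7, 6))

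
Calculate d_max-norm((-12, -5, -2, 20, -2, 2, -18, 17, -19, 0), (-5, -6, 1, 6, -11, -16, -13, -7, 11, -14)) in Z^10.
30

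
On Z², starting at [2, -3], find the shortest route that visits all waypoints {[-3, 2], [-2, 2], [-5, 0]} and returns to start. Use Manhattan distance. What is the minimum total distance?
24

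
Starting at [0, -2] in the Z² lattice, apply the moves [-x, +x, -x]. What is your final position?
(-1, -2)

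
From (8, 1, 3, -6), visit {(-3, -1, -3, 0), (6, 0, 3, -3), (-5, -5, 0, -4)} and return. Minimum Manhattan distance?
62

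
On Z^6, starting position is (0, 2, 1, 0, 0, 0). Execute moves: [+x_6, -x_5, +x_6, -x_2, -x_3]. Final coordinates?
(0, 1, 0, 0, -1, 2)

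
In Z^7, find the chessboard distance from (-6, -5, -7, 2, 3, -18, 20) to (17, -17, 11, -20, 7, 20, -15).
38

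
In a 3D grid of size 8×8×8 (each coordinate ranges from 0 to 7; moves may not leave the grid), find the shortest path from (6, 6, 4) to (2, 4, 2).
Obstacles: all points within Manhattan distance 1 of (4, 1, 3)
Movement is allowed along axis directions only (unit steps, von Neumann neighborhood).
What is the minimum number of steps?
8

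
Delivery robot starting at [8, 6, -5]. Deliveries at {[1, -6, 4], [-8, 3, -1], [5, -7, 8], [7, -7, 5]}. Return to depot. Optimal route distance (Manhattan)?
84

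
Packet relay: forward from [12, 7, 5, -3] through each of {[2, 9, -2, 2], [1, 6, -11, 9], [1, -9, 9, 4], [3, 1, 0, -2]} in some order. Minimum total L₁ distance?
96
(one optimal route: (12, 7, 5, -3) → (3, 1, 0, -2) → (2, 9, -2, 2) → (1, 6, -11, 9) → (1, -9, 9, 4))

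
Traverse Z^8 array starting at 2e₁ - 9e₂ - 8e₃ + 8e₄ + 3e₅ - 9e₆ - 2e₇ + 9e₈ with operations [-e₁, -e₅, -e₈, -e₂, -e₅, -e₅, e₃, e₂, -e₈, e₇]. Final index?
(1, -9, -7, 8, 0, -9, -1, 7)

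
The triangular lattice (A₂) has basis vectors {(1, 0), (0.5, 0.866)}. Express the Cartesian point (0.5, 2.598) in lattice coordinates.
-b₁ + 3b₂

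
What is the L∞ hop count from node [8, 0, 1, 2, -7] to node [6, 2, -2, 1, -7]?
3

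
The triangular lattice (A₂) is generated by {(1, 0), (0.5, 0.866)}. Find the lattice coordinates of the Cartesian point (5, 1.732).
4b₁ + 2b₂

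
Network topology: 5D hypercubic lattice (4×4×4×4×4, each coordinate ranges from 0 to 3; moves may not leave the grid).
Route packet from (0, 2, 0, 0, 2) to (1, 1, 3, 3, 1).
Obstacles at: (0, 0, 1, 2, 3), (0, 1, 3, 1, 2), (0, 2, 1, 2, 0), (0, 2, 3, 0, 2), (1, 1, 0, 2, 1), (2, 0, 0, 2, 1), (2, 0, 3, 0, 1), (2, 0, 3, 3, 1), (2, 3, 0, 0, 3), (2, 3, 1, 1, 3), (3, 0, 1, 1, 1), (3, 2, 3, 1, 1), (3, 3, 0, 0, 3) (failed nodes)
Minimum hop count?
9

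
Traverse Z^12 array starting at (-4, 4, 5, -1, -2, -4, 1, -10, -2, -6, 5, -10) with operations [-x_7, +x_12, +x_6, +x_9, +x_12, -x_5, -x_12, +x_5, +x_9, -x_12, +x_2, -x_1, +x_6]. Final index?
(-5, 5, 5, -1, -2, -2, 0, -10, 0, -6, 5, -10)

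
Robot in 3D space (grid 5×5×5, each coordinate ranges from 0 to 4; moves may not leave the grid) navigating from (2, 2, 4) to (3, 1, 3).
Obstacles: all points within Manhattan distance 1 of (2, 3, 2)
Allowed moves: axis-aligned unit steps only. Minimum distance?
3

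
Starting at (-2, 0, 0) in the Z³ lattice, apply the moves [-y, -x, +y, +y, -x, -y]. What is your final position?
(-4, 0, 0)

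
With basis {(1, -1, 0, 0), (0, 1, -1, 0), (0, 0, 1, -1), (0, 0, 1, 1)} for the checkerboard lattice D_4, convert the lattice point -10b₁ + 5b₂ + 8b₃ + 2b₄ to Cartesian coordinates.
(-10, 15, 5, -6)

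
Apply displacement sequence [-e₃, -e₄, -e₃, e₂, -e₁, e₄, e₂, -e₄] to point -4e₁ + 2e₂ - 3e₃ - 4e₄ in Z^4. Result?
(-5, 4, -5, -5)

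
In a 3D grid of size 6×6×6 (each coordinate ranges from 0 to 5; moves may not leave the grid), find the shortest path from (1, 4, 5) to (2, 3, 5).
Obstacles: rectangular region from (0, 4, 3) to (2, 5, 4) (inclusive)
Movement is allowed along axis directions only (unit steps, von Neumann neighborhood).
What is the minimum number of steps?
2
(one shortest path: (1, 4, 5) → (2, 4, 5) → (2, 3, 5))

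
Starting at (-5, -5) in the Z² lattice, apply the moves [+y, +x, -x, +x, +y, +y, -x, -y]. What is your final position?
(-5, -3)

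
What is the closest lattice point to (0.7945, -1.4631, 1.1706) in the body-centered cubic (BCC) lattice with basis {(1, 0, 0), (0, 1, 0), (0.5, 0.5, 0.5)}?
(0.5, -1.5, 1.5)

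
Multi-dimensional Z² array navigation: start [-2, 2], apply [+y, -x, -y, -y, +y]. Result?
(-3, 2)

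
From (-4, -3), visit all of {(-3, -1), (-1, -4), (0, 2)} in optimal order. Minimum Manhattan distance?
15
(one optimal route: (-4, -3) → (-3, -1) → (-1, -4) → (0, 2))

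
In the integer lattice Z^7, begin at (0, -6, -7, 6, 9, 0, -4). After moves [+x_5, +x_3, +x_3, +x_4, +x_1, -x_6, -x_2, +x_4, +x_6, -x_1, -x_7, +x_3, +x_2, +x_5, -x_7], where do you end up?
(0, -6, -4, 8, 11, 0, -6)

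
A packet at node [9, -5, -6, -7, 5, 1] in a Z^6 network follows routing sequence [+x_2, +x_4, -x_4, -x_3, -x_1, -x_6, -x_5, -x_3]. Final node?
(8, -4, -8, -7, 4, 0)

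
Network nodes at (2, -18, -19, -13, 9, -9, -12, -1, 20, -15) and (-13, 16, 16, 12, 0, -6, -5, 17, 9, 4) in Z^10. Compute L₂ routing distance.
64.622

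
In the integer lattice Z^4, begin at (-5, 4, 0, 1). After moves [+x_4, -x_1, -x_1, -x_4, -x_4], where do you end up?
(-7, 4, 0, 0)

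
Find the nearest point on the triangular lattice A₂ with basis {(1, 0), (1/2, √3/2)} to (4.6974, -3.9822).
(4.5, -4.33)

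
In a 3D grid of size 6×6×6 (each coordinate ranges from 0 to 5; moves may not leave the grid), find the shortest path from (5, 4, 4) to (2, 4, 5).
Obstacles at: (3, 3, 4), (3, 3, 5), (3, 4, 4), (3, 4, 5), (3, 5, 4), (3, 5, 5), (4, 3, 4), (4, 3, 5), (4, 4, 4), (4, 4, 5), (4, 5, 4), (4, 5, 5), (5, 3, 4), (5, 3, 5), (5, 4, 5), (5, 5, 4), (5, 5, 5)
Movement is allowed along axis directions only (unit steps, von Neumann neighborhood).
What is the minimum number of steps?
6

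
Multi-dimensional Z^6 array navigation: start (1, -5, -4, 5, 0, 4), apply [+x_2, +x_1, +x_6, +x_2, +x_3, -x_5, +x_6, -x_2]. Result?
(2, -4, -3, 5, -1, 6)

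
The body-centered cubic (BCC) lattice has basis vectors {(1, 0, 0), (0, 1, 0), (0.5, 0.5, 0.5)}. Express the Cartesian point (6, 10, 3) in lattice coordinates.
3b₁ + 7b₂ + 6b₃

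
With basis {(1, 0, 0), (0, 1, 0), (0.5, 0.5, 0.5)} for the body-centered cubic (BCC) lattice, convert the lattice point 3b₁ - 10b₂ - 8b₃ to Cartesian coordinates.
(-1, -14, -4)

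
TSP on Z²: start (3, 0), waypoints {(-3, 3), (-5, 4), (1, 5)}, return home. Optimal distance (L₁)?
26
(one optimal route: (3, 0) → (-3, 3) → (-5, 4) → (1, 5) → (3, 0))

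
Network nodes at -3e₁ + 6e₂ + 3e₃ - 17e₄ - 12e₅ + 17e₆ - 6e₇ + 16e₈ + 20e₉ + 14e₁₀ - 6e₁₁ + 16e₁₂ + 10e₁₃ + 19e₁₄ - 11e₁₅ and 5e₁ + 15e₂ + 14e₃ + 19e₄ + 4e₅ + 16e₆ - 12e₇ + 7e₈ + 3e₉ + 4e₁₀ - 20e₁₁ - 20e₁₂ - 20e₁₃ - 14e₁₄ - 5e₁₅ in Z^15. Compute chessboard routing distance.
36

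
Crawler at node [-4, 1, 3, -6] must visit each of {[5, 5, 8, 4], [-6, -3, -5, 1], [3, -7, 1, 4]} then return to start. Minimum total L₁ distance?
92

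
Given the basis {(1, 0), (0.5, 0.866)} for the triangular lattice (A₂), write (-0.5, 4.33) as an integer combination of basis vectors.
-3b₁ + 5b₂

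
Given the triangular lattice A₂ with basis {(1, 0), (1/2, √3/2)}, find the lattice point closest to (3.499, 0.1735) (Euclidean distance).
(3, 0)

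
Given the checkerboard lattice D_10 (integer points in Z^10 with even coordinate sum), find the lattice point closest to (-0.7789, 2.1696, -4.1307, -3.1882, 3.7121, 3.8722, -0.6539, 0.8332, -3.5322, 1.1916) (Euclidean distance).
(-1, 2, -4, -3, 4, 4, -1, 1, -3, 1)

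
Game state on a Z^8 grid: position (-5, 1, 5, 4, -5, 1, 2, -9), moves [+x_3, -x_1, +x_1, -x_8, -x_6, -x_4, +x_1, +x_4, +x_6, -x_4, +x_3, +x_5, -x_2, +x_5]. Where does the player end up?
(-4, 0, 7, 3, -3, 1, 2, -10)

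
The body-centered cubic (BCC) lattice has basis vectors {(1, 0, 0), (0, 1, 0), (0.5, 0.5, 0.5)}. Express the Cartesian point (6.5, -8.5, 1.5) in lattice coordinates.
5b₁ - 10b₂ + 3b₃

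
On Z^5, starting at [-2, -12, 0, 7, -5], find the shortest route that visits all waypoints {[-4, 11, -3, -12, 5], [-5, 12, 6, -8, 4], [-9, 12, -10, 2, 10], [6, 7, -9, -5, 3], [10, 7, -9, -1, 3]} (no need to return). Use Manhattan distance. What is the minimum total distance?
145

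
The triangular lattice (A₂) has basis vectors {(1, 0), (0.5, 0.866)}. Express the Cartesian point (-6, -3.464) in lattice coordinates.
-4b₁ - 4b₂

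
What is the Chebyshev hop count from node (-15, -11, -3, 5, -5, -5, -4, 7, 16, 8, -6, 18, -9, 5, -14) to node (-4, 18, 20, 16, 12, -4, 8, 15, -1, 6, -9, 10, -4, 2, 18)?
32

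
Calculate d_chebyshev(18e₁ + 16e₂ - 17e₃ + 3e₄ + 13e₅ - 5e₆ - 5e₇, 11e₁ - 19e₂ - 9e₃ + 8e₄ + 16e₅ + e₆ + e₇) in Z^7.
35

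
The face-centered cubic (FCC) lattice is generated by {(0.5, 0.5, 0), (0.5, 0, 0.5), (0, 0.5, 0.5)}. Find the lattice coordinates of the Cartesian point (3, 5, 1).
7b₁ - b₂ + 3b₃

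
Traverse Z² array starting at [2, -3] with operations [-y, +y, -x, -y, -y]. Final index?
(1, -5)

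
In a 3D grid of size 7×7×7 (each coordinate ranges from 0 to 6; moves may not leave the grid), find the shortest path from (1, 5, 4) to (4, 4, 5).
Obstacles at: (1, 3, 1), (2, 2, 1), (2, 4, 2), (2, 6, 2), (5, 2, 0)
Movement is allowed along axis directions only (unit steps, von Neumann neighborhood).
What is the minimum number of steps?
5
(one shortest path: (1, 5, 4) → (2, 5, 4) → (3, 5, 4) → (4, 5, 4) → (4, 4, 4) → (4, 4, 5))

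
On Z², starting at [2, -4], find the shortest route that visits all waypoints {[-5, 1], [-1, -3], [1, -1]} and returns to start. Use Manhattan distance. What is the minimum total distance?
24
(one optimal route: (2, -4) → (-1, -3) → (-5, 1) → (1, -1) → (2, -4))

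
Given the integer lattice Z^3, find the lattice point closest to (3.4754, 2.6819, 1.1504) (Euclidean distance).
(3, 3, 1)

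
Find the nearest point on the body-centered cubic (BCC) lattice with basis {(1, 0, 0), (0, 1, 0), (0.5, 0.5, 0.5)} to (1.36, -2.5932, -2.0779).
(1.5, -2.5, -2.5)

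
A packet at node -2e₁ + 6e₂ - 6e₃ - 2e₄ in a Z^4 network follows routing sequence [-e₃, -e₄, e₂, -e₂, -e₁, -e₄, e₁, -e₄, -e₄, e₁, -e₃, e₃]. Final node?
(-1, 6, -7, -6)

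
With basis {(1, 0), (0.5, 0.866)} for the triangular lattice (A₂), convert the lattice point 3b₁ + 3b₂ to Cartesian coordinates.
(4.5, 2.598)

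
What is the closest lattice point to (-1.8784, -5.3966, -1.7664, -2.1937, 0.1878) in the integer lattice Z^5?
(-2, -5, -2, -2, 0)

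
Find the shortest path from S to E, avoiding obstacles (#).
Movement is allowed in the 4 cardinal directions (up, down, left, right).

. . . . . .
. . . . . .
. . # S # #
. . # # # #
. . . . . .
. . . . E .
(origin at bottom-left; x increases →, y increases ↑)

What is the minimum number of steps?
10
(one shortest path: (3, 3) → (3, 4) → (2, 4) → (1, 4) → (1, 3) → (1, 2) → (1, 1) → (2, 1) → (3, 1) → (4, 1) → (4, 0))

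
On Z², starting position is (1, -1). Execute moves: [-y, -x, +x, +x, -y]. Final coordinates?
(2, -3)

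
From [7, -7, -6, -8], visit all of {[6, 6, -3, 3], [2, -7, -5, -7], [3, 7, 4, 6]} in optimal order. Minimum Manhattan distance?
50
(one optimal route: (7, -7, -6, -8) → (2, -7, -5, -7) → (6, 6, -3, 3) → (3, 7, 4, 6))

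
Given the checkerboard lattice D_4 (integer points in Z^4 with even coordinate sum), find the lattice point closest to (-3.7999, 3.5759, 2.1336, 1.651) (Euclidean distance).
(-4, 4, 2, 2)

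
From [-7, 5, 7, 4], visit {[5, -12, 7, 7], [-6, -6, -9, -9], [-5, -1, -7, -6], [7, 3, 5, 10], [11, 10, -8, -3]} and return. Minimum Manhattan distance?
174
(one optimal route: (-7, 5, 7, 4) → (5, -12, 7, 7) → (7, 3, 5, 10) → (11, 10, -8, -3) → (-6, -6, -9, -9) → (-5, -1, -7, -6) → (-7, 5, 7, 4))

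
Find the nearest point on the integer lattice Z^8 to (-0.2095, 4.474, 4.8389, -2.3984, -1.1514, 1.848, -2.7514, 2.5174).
(0, 4, 5, -2, -1, 2, -3, 3)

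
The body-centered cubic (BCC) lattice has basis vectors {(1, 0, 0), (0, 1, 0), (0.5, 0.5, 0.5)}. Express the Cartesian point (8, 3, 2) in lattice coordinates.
6b₁ + b₂ + 4b₃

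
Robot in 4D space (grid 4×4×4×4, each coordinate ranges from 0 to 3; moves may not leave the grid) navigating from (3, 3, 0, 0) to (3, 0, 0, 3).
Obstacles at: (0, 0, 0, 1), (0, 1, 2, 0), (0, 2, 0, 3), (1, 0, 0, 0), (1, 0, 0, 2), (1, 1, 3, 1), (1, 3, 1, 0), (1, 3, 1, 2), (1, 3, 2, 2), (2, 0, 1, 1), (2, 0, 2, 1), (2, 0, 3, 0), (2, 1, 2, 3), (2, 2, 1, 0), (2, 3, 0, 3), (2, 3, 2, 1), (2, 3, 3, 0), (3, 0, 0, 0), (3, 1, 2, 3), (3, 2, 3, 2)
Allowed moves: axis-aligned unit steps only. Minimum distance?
6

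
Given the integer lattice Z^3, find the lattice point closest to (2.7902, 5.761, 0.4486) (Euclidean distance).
(3, 6, 0)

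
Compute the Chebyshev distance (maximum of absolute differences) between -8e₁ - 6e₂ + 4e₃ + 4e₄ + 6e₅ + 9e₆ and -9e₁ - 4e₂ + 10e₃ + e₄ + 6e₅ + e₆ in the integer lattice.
8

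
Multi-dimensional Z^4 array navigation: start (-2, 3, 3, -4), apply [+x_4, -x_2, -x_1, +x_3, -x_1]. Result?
(-4, 2, 4, -3)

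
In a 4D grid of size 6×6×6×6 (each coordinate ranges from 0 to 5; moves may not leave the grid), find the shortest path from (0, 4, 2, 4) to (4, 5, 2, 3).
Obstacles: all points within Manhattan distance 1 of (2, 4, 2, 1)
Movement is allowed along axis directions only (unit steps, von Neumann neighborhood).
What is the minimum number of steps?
6
(one shortest path: (0, 4, 2, 4) → (1, 4, 2, 4) → (2, 4, 2, 4) → (3, 4, 2, 4) → (4, 4, 2, 4) → (4, 5, 2, 4) → (4, 5, 2, 3))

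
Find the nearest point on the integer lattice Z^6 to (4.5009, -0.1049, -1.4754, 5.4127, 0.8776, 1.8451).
(5, 0, -1, 5, 1, 2)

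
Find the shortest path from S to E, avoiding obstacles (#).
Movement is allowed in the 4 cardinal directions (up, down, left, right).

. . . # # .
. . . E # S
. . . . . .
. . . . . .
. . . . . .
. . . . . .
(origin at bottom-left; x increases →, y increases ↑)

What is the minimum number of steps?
4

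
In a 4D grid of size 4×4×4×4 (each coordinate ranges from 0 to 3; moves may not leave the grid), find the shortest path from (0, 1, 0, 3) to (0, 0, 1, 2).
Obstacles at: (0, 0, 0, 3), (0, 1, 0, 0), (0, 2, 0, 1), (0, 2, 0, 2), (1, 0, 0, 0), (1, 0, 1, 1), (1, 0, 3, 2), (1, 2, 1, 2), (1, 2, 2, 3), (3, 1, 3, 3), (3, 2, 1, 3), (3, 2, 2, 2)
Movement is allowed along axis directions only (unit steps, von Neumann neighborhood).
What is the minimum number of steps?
3
(one shortest path: (0, 1, 0, 3) → (0, 1, 1, 3) → (0, 0, 1, 3) → (0, 0, 1, 2))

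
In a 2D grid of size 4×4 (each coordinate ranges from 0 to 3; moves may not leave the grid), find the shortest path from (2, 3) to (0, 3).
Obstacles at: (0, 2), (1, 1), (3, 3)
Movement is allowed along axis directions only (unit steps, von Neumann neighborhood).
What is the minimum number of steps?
2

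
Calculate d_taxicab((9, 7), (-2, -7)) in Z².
25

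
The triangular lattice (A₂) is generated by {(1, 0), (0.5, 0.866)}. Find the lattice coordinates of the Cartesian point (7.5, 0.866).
7b₁ + b₂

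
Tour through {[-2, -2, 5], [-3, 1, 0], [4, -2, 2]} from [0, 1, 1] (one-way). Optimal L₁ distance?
22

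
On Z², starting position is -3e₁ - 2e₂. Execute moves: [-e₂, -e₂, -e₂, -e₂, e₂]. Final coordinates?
(-3, -5)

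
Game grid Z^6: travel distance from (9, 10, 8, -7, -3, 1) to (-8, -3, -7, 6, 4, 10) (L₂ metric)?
31.3369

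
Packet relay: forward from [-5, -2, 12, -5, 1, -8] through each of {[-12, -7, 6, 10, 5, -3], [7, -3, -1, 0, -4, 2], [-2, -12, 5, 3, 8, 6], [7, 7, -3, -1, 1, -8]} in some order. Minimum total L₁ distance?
146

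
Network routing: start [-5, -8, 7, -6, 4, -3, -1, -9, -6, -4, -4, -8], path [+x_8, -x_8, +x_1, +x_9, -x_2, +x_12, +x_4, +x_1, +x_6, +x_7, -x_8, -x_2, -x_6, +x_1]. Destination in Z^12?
(-2, -10, 7, -5, 4, -3, 0, -10, -5, -4, -4, -7)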